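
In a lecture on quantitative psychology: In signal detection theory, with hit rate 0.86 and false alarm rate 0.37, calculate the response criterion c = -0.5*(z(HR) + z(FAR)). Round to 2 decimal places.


c = -0.5 * (z(HR) + z(FAR))
z(0.86) = 1.0803
z(0.37) = -0.3319
c = -0.5 * (1.0803 + -0.3319)
= -0.5 * 0.7484
= -0.37


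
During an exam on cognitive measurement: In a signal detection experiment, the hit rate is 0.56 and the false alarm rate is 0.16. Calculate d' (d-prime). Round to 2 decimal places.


d' = z(HR) - z(FAR)
z(0.56) = 0.151
z(0.16) = -0.9945
d' = 0.151 - -0.9945
= 1.15


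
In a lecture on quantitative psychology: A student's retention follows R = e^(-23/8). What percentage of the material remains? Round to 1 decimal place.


R = e^(-t/S)
-t/S = -23/8 = -2.875
R = e^(-2.875) = 0.056416
Percentage = 0.056416 * 100
= 5.6


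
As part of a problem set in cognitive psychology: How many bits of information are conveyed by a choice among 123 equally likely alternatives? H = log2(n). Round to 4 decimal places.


H = log2(n)
H = log2(123)
= 6.9425


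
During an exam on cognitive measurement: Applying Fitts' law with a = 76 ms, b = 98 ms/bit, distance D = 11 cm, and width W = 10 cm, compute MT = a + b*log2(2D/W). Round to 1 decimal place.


MT = 76 + 98 * log2(2*11/10)
2D/W = 2.2
log2(2.2) = 1.1375
MT = 76 + 98 * 1.1375
= 187.5 ms


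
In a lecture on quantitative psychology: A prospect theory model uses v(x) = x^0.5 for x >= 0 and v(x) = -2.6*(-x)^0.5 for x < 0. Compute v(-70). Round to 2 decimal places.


Since x = -70 < 0, use v(x) = -lambda*(-x)^alpha
(-x) = 70
70^0.5 = 8.3666
v(-70) = -2.6 * 8.3666
= -21.75


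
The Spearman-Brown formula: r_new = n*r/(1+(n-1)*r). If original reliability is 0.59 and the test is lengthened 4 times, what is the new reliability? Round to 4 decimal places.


r_new = n*r / (1 + (n-1)*r)
Numerator = 4 * 0.59 = 2.36
Denominator = 1 + 3 * 0.59 = 2.77
r_new = 2.36 / 2.77
= 0.8520


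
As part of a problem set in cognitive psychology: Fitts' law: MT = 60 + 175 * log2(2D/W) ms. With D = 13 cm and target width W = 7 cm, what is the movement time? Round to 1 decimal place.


MT = 60 + 175 * log2(2*13/7)
2D/W = 3.714286
log2(3.714286) = 1.8931
MT = 60 + 175 * 1.8931
= 391.3 ms


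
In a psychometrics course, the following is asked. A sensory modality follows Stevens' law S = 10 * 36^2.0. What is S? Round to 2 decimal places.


S = 10 * 36^2.0
36^2.0 = 1296.0
S = 10 * 1296.0
= 12960.00


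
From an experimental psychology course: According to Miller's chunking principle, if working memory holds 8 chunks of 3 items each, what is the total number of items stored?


Total items = chunks * items_per_chunk
= 8 * 3
= 24


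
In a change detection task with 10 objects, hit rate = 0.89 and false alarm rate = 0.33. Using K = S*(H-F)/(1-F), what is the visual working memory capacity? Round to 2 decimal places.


K = S * (H - F) / (1 - F)
H - F = 0.56
1 - F = 0.67
K = 10 * 0.56 / 0.67
= 8.36


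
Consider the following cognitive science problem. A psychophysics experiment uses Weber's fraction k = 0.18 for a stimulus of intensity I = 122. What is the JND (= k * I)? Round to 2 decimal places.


JND = k * I
JND = 0.18 * 122
= 21.96


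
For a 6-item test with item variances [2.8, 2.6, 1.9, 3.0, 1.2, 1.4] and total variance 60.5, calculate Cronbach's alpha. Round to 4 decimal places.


alpha = (k/(k-1)) * (1 - sum(s_i^2)/s_total^2)
sum(item variances) = 12.9
k/(k-1) = 6/5 = 1.2
1 - 12.9/60.5 = 1 - 0.213223 = 0.786777
alpha = 1.2 * 0.786777
= 0.9441


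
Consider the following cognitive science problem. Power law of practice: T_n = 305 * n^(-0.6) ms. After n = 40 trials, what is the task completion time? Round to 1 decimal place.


T_n = 305 * 40^(-0.6)
40^(-0.6) = 0.109336
T_n = 305 * 0.109336
= 33.3 ms


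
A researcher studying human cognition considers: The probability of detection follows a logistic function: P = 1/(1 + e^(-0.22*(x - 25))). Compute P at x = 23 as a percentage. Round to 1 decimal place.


P(x) = 1/(1 + e^(-0.22*(23 - 25)))
Exponent = -0.22 * -2 = 0.44
e^(0.44) = 1.552707
P = 1/(1 + 1.552707) = 0.391741
Percentage = 39.2


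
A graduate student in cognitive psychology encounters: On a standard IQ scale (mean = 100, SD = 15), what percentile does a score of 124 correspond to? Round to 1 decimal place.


z = (IQ - mean) / SD
z = (124 - 100) / 15 = 1.6
Percentile = Phi(1.6) * 100
Phi(1.6) = 0.945201
= 94.5


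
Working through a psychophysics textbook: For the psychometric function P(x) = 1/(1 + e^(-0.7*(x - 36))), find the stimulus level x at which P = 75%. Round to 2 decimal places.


At P = 0.75: 0.75 = 1/(1 + e^(-k*(x-x0)))
Solving: e^(-k*(x-x0)) = 1/3
x = x0 + ln(3)/k
ln(3) = 1.0986
x = 36 + 1.0986/0.7
= 36 + 1.5694
= 37.57


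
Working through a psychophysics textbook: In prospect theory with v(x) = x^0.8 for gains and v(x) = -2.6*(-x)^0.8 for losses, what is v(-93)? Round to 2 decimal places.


Since x = -93 < 0, use v(x) = -lambda*(-x)^alpha
(-x) = 93
93^0.8 = 37.5653
v(-93) = -2.6 * 37.5653
= -97.67


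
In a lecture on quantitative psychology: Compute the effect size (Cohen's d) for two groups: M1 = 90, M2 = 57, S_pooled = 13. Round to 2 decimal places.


Cohen's d = (M1 - M2) / S_pooled
= (90 - 57) / 13
= 33 / 13
= 2.54


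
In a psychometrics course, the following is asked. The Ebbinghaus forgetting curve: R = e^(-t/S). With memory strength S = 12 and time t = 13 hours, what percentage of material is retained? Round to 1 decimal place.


R = e^(-t/S)
-t/S = -13/12 = -1.083333
R = e^(-1.083333) = 0.338466
Percentage = 0.338466 * 100
= 33.8


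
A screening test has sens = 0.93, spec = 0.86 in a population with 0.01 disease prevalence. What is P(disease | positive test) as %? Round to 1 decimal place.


PPV = (sens * prev) / (sens * prev + (1-spec) * (1-prev))
Numerator = 0.93 * 0.01 = 0.0093
P(positive and no disease) = (1 - spec) * (1 - prev) = (1 - 0.86) * (1 - 0.01) = 0.1386
Denominator = 0.0093 + 0.1386 = 0.1479
PPV = 0.0093 / 0.1479 = 0.06288
As percentage = 6.3


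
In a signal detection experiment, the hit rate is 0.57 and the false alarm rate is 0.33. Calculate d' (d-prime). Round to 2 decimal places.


d' = z(HR) - z(FAR)
z(0.57) = 0.1764
z(0.33) = -0.4399
d' = 0.1764 - -0.4399
= 0.62


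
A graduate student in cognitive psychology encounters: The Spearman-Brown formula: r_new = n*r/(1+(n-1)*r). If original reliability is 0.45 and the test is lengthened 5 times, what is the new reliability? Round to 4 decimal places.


r_new = n*r / (1 + (n-1)*r)
Numerator = 5 * 0.45 = 2.25
Denominator = 1 + 4 * 0.45 = 2.8
r_new = 2.25 / 2.8
= 0.8036


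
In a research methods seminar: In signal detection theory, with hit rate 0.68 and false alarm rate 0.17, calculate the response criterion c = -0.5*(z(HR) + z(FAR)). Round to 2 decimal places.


c = -0.5 * (z(HR) + z(FAR))
z(0.68) = 0.4677
z(0.17) = -0.9542
c = -0.5 * (0.4677 + -0.9542)
= -0.5 * -0.4865
= 0.24


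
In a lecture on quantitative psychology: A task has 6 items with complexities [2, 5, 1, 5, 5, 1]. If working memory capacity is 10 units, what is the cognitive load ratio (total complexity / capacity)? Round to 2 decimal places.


Total complexity = 2 + 5 + 1 + 5 + 5 + 1 = 19
Load = total / capacity = 19 / 10
= 1.90


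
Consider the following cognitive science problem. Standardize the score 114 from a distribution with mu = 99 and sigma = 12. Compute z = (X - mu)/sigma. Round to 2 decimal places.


z = (X - mu) / sigma
= (114 - 99) / 12
= 15 / 12
= 1.25


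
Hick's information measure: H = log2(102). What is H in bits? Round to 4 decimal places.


H = log2(n)
H = log2(102)
= 6.6724


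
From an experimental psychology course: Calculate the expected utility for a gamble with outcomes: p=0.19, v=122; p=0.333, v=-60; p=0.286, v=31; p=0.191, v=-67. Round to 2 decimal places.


EU = sum(p_i * v_i)
0.19 * 122 = 23.18
0.333 * -60 = -19.98
0.286 * 31 = 8.866
0.191 * -67 = -12.797
EU = 23.18 + -19.98 + 8.866 + -12.797
= -0.73


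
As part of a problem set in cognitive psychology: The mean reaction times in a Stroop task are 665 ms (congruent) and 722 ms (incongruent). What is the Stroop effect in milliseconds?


Stroop effect = RT(incongruent) - RT(congruent)
= 722 - 665
= 57 ms


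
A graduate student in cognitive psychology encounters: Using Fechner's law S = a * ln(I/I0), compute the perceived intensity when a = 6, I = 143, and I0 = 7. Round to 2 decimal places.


S = 6 * ln(143/7)
I/I0 = 20.428571
ln(20.428571) = 3.0169
S = 6 * 3.0169
= 18.10


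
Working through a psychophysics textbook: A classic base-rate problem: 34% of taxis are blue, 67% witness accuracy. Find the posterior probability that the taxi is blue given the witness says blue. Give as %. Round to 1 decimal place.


P(blue | says blue) = P(says blue | blue)*P(blue) / [P(says blue | blue)*P(blue) + P(says blue | not blue)*P(not blue)]
Numerator = 0.67 * 0.34 = 0.2278
False identification = 0.33 * 0.66 = 0.2178
P = 0.2278 / (0.2278 + 0.2178)
= 0.2278 / 0.4456
As percentage = 51.1


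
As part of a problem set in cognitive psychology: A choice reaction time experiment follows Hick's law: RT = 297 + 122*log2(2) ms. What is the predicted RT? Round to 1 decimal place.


RT = 297 + 122 * log2(2)
log2(2) = 1.0
RT = 297 + 122 * 1.0
= 297 + 122.0
= 419.0 ms


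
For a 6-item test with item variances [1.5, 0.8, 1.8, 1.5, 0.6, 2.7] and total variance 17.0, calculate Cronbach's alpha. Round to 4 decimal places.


alpha = (k/(k-1)) * (1 - sum(s_i^2)/s_total^2)
sum(item variances) = 8.9
k/(k-1) = 6/5 = 1.2
1 - 8.9/17.0 = 1 - 0.523529 = 0.476471
alpha = 1.2 * 0.476471
= 0.5718


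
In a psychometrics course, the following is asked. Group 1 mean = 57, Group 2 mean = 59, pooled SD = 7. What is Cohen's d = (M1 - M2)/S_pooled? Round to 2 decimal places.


Cohen's d = (M1 - M2) / S_pooled
= (57 - 59) / 7
= -2 / 7
= -0.29


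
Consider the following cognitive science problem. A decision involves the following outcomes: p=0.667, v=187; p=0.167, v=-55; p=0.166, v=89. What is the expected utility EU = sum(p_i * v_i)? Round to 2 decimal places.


EU = sum(p_i * v_i)
0.667 * 187 = 124.729
0.167 * -55 = -9.185
0.166 * 89 = 14.774
EU = 124.729 + -9.185 + 14.774
= 130.32


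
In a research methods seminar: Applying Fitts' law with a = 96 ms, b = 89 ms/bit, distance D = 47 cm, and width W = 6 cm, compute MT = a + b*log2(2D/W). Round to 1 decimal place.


MT = 96 + 89 * log2(2*47/6)
2D/W = 15.666667
log2(15.666667) = 3.9696
MT = 96 + 89 * 3.9696
= 449.3 ms


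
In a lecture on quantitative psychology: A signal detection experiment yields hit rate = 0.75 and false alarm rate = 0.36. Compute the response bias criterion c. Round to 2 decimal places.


c = -0.5 * (z(HR) + z(FAR))
z(0.75) = 0.6745
z(0.36) = -0.3585
c = -0.5 * (0.6745 + -0.3585)
= -0.5 * 0.316
= -0.16


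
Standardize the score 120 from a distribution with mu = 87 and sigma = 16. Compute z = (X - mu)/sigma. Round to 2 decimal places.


z = (X - mu) / sigma
= (120 - 87) / 16
= 33 / 16
= 2.06


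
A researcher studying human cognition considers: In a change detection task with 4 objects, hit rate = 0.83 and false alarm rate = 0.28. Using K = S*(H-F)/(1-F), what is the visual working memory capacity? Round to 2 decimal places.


K = S * (H - F) / (1 - F)
H - F = 0.55
1 - F = 0.72
K = 4 * 0.55 / 0.72
= 3.06


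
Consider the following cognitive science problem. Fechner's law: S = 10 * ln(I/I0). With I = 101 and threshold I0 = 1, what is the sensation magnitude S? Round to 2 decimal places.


S = 10 * ln(101/1)
I/I0 = 101.0
ln(101.0) = 4.6151
S = 10 * 4.6151
= 46.15


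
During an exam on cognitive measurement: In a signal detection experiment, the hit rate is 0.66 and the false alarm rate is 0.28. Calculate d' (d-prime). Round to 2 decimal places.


d' = z(HR) - z(FAR)
z(0.66) = 0.4125
z(0.28) = -0.5828
d' = 0.4125 - -0.5828
= 1.00


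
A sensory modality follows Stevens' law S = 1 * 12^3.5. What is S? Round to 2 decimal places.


S = 1 * 12^3.5
12^3.5 = 5985.9676
S = 1 * 5985.9676
= 5985.97


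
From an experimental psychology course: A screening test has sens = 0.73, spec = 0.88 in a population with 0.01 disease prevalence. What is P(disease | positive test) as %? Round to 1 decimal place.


PPV = (sens * prev) / (sens * prev + (1-spec) * (1-prev))
Numerator = 0.73 * 0.01 = 0.0073
P(positive and no disease) = (1 - spec) * (1 - prev) = (1 - 0.88) * (1 - 0.01) = 0.1188
Denominator = 0.0073 + 0.1188 = 0.1261
PPV = 0.0073 / 0.1261 = 0.057891
As percentage = 5.8


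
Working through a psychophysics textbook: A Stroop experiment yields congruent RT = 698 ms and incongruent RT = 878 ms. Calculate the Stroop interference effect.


Stroop effect = RT(incongruent) - RT(congruent)
= 878 - 698
= 180 ms


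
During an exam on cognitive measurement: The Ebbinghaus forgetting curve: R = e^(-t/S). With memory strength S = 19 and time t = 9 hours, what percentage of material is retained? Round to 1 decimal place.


R = e^(-t/S)
-t/S = -9/19 = -0.473684
R = e^(-0.473684) = 0.622704
Percentage = 0.622704 * 100
= 62.3


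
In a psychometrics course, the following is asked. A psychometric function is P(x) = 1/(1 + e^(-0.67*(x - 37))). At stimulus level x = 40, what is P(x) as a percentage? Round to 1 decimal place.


P(x) = 1/(1 + e^(-0.67*(40 - 37)))
Exponent = -0.67 * 3 = -2.01
e^(-2.01) = 0.133989
P = 1/(1 + 0.133989) = 0.881843
Percentage = 88.2


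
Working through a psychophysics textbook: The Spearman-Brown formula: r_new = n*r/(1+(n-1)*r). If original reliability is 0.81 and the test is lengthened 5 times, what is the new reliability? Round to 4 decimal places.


r_new = n*r / (1 + (n-1)*r)
Numerator = 5 * 0.81 = 4.05
Denominator = 1 + 4 * 0.81 = 4.24
r_new = 4.05 / 4.24
= 0.9552


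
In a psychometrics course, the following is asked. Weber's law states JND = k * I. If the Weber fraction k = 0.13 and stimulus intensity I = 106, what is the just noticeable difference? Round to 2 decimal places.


JND = k * I
JND = 0.13 * 106
= 13.78


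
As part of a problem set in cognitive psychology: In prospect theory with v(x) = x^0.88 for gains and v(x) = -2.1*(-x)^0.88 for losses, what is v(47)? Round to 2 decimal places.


Since x = 47 >= 0, use v(x) = x^0.88
47^0.88 = 29.6105
v(47) = 29.61


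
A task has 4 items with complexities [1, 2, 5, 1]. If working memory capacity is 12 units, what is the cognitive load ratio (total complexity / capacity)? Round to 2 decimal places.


Total complexity = 1 + 2 + 5 + 1 = 9
Load = total / capacity = 9 / 12
= 0.75


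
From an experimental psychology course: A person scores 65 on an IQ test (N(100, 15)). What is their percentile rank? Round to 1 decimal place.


z = (IQ - mean) / SD
z = (65 - 100) / 15 = -2.3333
Percentile = Phi(-2.3333) * 100
Phi(-2.3333) = 0.009816
= 1.0


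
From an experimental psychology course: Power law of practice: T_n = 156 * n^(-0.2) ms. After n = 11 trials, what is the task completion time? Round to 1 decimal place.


T_n = 156 * 11^(-0.2)
11^(-0.2) = 0.619044
T_n = 156 * 0.619044
= 96.6 ms


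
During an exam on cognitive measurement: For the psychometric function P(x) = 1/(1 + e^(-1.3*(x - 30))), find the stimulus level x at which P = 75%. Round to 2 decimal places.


At P = 0.75: 0.75 = 1/(1 + e^(-k*(x-x0)))
Solving: e^(-k*(x-x0)) = 1/3
x = x0 + ln(3)/k
ln(3) = 1.0986
x = 30 + 1.0986/1.3
= 30 + 0.8451
= 30.85


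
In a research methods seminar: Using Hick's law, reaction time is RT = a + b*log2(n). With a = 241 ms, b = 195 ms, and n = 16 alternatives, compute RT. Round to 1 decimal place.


RT = 241 + 195 * log2(16)
log2(16) = 4.0
RT = 241 + 195 * 4.0
= 241 + 780.0
= 1021.0 ms


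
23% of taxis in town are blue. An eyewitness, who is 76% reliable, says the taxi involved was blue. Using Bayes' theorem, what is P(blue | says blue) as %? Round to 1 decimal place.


P(blue | says blue) = P(says blue | blue)*P(blue) / [P(says blue | blue)*P(blue) + P(says blue | not blue)*P(not blue)]
Numerator = 0.76 * 0.23 = 0.1748
False identification = 0.24 * 0.77 = 0.1848
P = 0.1748 / (0.1748 + 0.1848)
= 0.1748 / 0.3596
As percentage = 48.6


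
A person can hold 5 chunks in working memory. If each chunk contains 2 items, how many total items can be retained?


Total items = chunks * items_per_chunk
= 5 * 2
= 10


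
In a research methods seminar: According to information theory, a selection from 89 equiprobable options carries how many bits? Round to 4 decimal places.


H = log2(n)
H = log2(89)
= 6.4757


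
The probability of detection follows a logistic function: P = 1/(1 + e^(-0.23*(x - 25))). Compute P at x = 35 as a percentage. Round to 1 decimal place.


P(x) = 1/(1 + e^(-0.23*(35 - 25)))
Exponent = -0.23 * 10 = -2.3
e^(-2.3) = 0.100259
P = 1/(1 + 0.100259) = 0.908877
Percentage = 90.9


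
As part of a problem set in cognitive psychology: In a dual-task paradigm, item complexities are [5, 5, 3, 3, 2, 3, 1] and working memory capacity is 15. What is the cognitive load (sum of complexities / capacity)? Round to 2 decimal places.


Total complexity = 5 + 5 + 3 + 3 + 2 + 3 + 1 = 22
Load = total / capacity = 22 / 15
= 1.47


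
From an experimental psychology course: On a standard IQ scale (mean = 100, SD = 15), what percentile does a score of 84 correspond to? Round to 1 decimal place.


z = (IQ - mean) / SD
z = (84 - 100) / 15 = -1.0667
Percentile = Phi(-1.0667) * 100
Phi(-1.0667) = 0.143054
= 14.3


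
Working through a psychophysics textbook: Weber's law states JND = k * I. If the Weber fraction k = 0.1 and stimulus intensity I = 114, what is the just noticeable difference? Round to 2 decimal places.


JND = k * I
JND = 0.1 * 114
= 11.40


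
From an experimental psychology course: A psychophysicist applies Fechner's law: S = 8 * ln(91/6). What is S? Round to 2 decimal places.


S = 8 * ln(91/6)
I/I0 = 15.166667
ln(15.166667) = 2.7191
S = 8 * 2.7191
= 21.75


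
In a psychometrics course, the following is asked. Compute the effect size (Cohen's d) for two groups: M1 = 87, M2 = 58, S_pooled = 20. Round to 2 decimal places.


Cohen's d = (M1 - M2) / S_pooled
= (87 - 58) / 20
= 29 / 20
= 1.45


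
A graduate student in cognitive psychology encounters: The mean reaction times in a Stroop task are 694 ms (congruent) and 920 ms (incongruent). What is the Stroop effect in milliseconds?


Stroop effect = RT(incongruent) - RT(congruent)
= 920 - 694
= 226 ms


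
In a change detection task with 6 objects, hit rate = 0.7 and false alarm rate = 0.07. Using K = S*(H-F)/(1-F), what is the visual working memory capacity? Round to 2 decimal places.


K = S * (H - F) / (1 - F)
H - F = 0.63
1 - F = 0.93
K = 6 * 0.63 / 0.93
= 4.06


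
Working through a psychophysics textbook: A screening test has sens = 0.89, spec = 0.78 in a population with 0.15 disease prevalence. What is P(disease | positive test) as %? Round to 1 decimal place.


PPV = (sens * prev) / (sens * prev + (1-spec) * (1-prev))
Numerator = 0.89 * 0.15 = 0.1335
P(positive and no disease) = (1 - spec) * (1 - prev) = (1 - 0.78) * (1 - 0.15) = 0.187
Denominator = 0.1335 + 0.187 = 0.3205
PPV = 0.1335 / 0.3205 = 0.416537
As percentage = 41.7


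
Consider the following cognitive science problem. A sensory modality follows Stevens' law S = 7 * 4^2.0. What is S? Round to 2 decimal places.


S = 7 * 4^2.0
4^2.0 = 16.0
S = 7 * 16.0
= 112.00


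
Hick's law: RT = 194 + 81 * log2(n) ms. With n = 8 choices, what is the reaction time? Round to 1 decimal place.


RT = 194 + 81 * log2(8)
log2(8) = 3.0
RT = 194 + 81 * 3.0
= 194 + 243.0
= 437.0 ms


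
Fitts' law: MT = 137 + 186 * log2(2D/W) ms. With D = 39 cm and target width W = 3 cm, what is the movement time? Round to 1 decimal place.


MT = 137 + 186 * log2(2*39/3)
2D/W = 26.0
log2(26.0) = 4.7004
MT = 137 + 186 * 4.7004
= 1011.3 ms


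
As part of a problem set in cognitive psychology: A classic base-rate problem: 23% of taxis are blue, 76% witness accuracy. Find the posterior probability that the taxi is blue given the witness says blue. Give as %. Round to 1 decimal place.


P(blue | says blue) = P(says blue | blue)*P(blue) / [P(says blue | blue)*P(blue) + P(says blue | not blue)*P(not blue)]
Numerator = 0.76 * 0.23 = 0.1748
False identification = 0.24 * 0.77 = 0.1848
P = 0.1748 / (0.1748 + 0.1848)
= 0.1748 / 0.3596
As percentage = 48.6


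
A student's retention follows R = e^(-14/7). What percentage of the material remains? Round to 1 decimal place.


R = e^(-t/S)
-t/S = -14/7 = -2.0
R = e^(-2.0) = 0.135335
Percentage = 0.135335 * 100
= 13.5


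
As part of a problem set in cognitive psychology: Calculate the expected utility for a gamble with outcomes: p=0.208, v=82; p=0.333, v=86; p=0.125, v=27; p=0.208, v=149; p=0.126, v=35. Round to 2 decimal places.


EU = sum(p_i * v_i)
0.208 * 82 = 17.056
0.333 * 86 = 28.638
0.125 * 27 = 3.375
0.208 * 149 = 30.992
0.126 * 35 = 4.41
EU = 17.056 + 28.638 + 3.375 + 30.992 + 4.41
= 84.47


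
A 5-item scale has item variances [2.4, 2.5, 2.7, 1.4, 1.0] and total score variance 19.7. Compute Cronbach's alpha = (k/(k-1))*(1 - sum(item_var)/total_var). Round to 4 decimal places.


alpha = (k/(k-1)) * (1 - sum(s_i^2)/s_total^2)
sum(item variances) = 10.0
k/(k-1) = 5/4 = 1.25
1 - 10.0/19.7 = 1 - 0.507614 = 0.492386
alpha = 1.25 * 0.492386
= 0.6155


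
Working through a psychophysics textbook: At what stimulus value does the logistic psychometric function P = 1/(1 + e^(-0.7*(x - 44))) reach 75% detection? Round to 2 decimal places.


At P = 0.75: 0.75 = 1/(1 + e^(-k*(x-x0)))
Solving: e^(-k*(x-x0)) = 1/3
x = x0 + ln(3)/k
ln(3) = 1.0986
x = 44 + 1.0986/0.7
= 44 + 1.5694
= 45.57


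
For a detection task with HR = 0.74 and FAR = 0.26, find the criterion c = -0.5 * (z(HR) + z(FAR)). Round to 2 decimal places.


c = -0.5 * (z(HR) + z(FAR))
z(0.74) = 0.6433
z(0.26) = -0.6433
c = -0.5 * (0.6433 + -0.6433)
= -0.5 * 0.0
= 0.00


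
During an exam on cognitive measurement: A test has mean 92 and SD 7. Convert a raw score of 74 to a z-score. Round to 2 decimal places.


z = (X - mu) / sigma
= (74 - 92) / 7
= -18 / 7
= -2.57


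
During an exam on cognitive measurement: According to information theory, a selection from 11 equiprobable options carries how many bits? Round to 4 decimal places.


H = log2(n)
H = log2(11)
= 3.4594


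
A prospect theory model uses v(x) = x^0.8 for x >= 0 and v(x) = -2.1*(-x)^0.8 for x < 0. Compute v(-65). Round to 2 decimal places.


Since x = -65 < 0, use v(x) = -lambda*(-x)^alpha
(-x) = 65
65^0.8 = 28.2053
v(-65) = -2.1 * 28.2053
= -59.23


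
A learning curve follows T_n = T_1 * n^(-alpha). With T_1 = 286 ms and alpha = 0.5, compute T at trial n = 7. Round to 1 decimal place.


T_n = 286 * 7^(-0.5)
7^(-0.5) = 0.377964
T_n = 286 * 0.377964
= 108.1 ms


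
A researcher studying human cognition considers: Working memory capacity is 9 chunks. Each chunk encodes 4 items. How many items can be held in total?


Total items = chunks * items_per_chunk
= 9 * 4
= 36


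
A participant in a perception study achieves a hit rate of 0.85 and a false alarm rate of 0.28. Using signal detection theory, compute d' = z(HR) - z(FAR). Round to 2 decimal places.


d' = z(HR) - z(FAR)
z(0.85) = 1.0364
z(0.28) = -0.5828
d' = 1.0364 - -0.5828
= 1.62


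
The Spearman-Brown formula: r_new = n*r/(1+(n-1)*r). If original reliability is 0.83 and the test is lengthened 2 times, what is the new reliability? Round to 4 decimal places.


r_new = n*r / (1 + (n-1)*r)
Numerator = 2 * 0.83 = 1.66
Denominator = 1 + 1 * 0.83 = 1.83
r_new = 1.66 / 1.83
= 0.9071


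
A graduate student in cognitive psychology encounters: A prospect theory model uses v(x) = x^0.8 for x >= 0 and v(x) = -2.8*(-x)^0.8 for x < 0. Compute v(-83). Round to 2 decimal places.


Since x = -83 < 0, use v(x) = -lambda*(-x)^alpha
(-x) = 83
83^0.8 = 34.2975
v(-83) = -2.8 * 34.2975
= -96.03


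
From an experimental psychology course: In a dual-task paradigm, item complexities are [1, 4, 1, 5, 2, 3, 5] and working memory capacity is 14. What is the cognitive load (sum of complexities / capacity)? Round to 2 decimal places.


Total complexity = 1 + 4 + 1 + 5 + 2 + 3 + 5 = 21
Load = total / capacity = 21 / 14
= 1.50


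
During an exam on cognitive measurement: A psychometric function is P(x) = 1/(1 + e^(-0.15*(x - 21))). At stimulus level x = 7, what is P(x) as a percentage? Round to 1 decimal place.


P(x) = 1/(1 + e^(-0.15*(7 - 21)))
Exponent = -0.15 * -14 = 2.1
e^(2.1) = 8.16617
P = 1/(1 + 8.16617) = 0.109097
Percentage = 10.9


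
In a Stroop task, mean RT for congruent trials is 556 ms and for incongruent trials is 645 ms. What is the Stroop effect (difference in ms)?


Stroop effect = RT(incongruent) - RT(congruent)
= 645 - 556
= 89 ms


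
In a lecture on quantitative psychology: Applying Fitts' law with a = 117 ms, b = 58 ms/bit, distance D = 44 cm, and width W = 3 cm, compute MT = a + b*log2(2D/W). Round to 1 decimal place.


MT = 117 + 58 * log2(2*44/3)
2D/W = 29.333333
log2(29.333333) = 4.8745
MT = 117 + 58 * 4.8745
= 399.7 ms


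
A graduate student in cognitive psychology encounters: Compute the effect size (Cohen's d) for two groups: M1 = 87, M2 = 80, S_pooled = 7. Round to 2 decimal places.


Cohen's d = (M1 - M2) / S_pooled
= (87 - 80) / 7
= 7 / 7
= 1.00


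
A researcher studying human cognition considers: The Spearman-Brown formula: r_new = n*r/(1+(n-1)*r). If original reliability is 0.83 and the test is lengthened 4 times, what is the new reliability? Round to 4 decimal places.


r_new = n*r / (1 + (n-1)*r)
Numerator = 4 * 0.83 = 3.32
Denominator = 1 + 3 * 0.83 = 3.49
r_new = 3.32 / 3.49
= 0.9513


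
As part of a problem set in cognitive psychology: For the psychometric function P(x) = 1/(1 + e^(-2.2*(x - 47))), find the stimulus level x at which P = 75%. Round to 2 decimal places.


At P = 0.75: 0.75 = 1/(1 + e^(-k*(x-x0)))
Solving: e^(-k*(x-x0)) = 1/3
x = x0 + ln(3)/k
ln(3) = 1.0986
x = 47 + 1.0986/2.2
= 47 + 0.4994
= 47.50


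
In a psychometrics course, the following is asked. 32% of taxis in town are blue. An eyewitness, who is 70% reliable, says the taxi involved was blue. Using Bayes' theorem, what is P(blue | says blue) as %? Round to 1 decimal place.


P(blue | says blue) = P(says blue | blue)*P(blue) / [P(says blue | blue)*P(blue) + P(says blue | not blue)*P(not blue)]
Numerator = 0.7 * 0.32 = 0.224
False identification = 0.3 * 0.68 = 0.204
P = 0.224 / (0.224 + 0.204)
= 0.224 / 0.428
As percentage = 52.3


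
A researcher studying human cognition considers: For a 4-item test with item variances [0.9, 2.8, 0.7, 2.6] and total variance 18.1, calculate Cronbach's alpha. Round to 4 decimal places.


alpha = (k/(k-1)) * (1 - sum(s_i^2)/s_total^2)
sum(item variances) = 7.0
k/(k-1) = 4/3 = 1.333333
1 - 7.0/18.1 = 1 - 0.38674 = 0.61326
alpha = 1.333333 * 0.61326
= 0.8177


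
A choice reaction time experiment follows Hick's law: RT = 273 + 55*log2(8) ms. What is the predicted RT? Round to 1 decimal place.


RT = 273 + 55 * log2(8)
log2(8) = 3.0
RT = 273 + 55 * 3.0
= 273 + 165.0
= 438.0 ms


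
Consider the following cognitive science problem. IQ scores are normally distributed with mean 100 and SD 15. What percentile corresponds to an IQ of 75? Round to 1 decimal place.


z = (IQ - mean) / SD
z = (75 - 100) / 15 = -1.6667
Percentile = Phi(-1.6667) * 100
Phi(-1.6667) = 0.047787
= 4.8


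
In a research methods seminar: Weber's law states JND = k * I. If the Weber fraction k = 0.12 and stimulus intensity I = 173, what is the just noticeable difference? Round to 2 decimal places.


JND = k * I
JND = 0.12 * 173
= 20.76


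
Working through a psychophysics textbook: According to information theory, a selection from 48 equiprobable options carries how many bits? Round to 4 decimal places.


H = log2(n)
H = log2(48)
= 5.5850


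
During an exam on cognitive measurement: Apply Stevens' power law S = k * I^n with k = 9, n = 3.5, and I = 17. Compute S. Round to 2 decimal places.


S = 9 * 17^3.5
17^3.5 = 20256.8179
S = 9 * 20256.8179
= 182311.36


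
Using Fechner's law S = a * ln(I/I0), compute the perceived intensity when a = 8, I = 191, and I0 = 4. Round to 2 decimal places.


S = 8 * ln(191/4)
I/I0 = 47.75
ln(47.75) = 3.866
S = 8 * 3.866
= 30.93


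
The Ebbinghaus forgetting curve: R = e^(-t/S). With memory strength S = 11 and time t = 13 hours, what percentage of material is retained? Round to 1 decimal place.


R = e^(-t/S)
-t/S = -13/11 = -1.181818
R = e^(-1.181818) = 0.306721
Percentage = 0.306721 * 100
= 30.7


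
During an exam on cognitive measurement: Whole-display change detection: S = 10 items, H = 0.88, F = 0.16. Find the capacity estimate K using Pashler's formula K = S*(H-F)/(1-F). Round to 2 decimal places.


K = S * (H - F) / (1 - F)
H - F = 0.72
1 - F = 0.84
K = 10 * 0.72 / 0.84
= 8.57


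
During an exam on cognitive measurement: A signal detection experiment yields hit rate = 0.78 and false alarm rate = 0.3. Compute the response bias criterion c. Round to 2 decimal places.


c = -0.5 * (z(HR) + z(FAR))
z(0.78) = 0.7722
z(0.3) = -0.5244
c = -0.5 * (0.7722 + -0.5244)
= -0.5 * 0.2478
= -0.12


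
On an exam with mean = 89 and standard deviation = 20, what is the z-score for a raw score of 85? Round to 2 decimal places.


z = (X - mu) / sigma
= (85 - 89) / 20
= -4 / 20
= -0.20


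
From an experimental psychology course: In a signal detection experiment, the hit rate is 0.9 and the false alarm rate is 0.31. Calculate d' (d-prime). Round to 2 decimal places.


d' = z(HR) - z(FAR)
z(0.9) = 1.2816
z(0.31) = -0.4959
d' = 1.2816 - -0.4959
= 1.78


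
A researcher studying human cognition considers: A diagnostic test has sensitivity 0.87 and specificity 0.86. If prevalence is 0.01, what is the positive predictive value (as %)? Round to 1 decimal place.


PPV = (sens * prev) / (sens * prev + (1-spec) * (1-prev))
Numerator = 0.87 * 0.01 = 0.0087
P(positive and no disease) = (1 - spec) * (1 - prev) = (1 - 0.86) * (1 - 0.01) = 0.1386
Denominator = 0.0087 + 0.1386 = 0.1473
PPV = 0.0087 / 0.1473 = 0.059063
As percentage = 5.9


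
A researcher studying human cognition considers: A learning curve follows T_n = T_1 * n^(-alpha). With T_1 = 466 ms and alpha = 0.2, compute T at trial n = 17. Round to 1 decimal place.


T_n = 466 * 17^(-0.2)
17^(-0.2) = 0.567427
T_n = 466 * 0.567427
= 264.4 ms


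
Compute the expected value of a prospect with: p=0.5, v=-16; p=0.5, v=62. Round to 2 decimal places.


EU = sum(p_i * v_i)
0.5 * -16 = -8.0
0.5 * 62 = 31.0
EU = -8.0 + 31.0
= 23.00


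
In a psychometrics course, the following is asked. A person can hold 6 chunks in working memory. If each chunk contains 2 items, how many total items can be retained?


Total items = chunks * items_per_chunk
= 6 * 2
= 12


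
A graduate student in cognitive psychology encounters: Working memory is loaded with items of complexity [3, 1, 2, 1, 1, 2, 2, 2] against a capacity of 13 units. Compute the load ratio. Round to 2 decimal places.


Total complexity = 3 + 1 + 2 + 1 + 1 + 2 + 2 + 2 = 14
Load = total / capacity = 14 / 13
= 1.08


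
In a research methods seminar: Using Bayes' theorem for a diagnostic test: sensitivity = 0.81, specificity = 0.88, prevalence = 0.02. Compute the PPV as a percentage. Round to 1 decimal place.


PPV = (sens * prev) / (sens * prev + (1-spec) * (1-prev))
Numerator = 0.81 * 0.02 = 0.0162
P(positive and no disease) = (1 - spec) * (1 - prev) = (1 - 0.88) * (1 - 0.02) = 0.1176
Denominator = 0.0162 + 0.1176 = 0.1338
PPV = 0.0162 / 0.1338 = 0.121076
As percentage = 12.1


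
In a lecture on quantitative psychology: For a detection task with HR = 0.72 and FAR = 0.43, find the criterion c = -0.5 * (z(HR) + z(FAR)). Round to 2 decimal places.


c = -0.5 * (z(HR) + z(FAR))
z(0.72) = 0.5828
z(0.43) = -0.1764
c = -0.5 * (0.5828 + -0.1764)
= -0.5 * 0.4064
= -0.20


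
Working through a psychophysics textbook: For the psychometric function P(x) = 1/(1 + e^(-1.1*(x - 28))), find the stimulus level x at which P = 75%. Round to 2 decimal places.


At P = 0.75: 0.75 = 1/(1 + e^(-k*(x-x0)))
Solving: e^(-k*(x-x0)) = 1/3
x = x0 + ln(3)/k
ln(3) = 1.0986
x = 28 + 1.0986/1.1
= 28 + 0.9987
= 29.00


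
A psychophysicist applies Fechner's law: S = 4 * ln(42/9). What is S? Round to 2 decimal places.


S = 4 * ln(42/9)
I/I0 = 4.666667
ln(4.666667) = 1.5404
S = 4 * 1.5404
= 6.16


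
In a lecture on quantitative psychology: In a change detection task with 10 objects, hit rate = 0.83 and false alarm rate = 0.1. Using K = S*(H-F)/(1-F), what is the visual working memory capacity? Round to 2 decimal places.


K = S * (H - F) / (1 - F)
H - F = 0.73
1 - F = 0.9
K = 10 * 0.73 / 0.9
= 8.11


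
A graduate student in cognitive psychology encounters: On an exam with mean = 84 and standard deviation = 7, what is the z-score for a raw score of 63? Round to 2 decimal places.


z = (X - mu) / sigma
= (63 - 84) / 7
= -21 / 7
= -3.00


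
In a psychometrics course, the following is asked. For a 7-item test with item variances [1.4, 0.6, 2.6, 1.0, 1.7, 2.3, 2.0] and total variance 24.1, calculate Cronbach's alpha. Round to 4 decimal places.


alpha = (k/(k-1)) * (1 - sum(s_i^2)/s_total^2)
sum(item variances) = 11.6
k/(k-1) = 7/6 = 1.166667
1 - 11.6/24.1 = 1 - 0.481328 = 0.518672
alpha = 1.166667 * 0.518672
= 0.6051


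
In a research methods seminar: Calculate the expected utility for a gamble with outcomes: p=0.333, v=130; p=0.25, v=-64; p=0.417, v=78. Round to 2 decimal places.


EU = sum(p_i * v_i)
0.333 * 130 = 43.29
0.25 * -64 = -16.0
0.417 * 78 = 32.526
EU = 43.29 + -16.0 + 32.526
= 59.82


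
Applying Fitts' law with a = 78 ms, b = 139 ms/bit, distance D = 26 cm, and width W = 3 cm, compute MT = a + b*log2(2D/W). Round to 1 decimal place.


MT = 78 + 139 * log2(2*26/3)
2D/W = 17.333333
log2(17.333333) = 4.1155
MT = 78 + 139 * 4.1155
= 650.1 ms


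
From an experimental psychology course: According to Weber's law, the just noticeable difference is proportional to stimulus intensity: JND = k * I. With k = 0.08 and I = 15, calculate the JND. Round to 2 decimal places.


JND = k * I
JND = 0.08 * 15
= 1.20


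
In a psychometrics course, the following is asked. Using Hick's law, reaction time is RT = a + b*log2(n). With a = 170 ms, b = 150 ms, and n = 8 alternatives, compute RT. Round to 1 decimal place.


RT = 170 + 150 * log2(8)
log2(8) = 3.0
RT = 170 + 150 * 3.0
= 170 + 450.0
= 620.0 ms


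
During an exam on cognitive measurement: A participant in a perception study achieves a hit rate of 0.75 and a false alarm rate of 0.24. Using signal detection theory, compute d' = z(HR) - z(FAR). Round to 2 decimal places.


d' = z(HR) - z(FAR)
z(0.75) = 0.6745
z(0.24) = -0.7063
d' = 0.6745 - -0.7063
= 1.38


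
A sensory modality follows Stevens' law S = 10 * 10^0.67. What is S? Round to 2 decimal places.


S = 10 * 10^0.67
10^0.67 = 4.6774
S = 10 * 4.6774
= 46.77


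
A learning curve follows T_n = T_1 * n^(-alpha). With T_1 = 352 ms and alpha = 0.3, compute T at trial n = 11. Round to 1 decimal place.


T_n = 352 * 11^(-0.3)
11^(-0.3) = 0.48706
T_n = 352 * 0.48706
= 171.4 ms


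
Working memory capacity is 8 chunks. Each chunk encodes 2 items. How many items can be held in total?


Total items = chunks * items_per_chunk
= 8 * 2
= 16


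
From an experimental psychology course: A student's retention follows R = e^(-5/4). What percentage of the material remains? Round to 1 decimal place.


R = e^(-t/S)
-t/S = -5/4 = -1.25
R = e^(-1.25) = 0.286505
Percentage = 0.286505 * 100
= 28.7


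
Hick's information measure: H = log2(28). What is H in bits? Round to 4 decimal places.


H = log2(n)
H = log2(28)
= 4.8074


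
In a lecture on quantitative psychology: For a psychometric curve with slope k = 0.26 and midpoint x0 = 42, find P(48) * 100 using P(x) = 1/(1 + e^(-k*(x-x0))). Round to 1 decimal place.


P(x) = 1/(1 + e^(-0.26*(48 - 42)))
Exponent = -0.26 * 6 = -1.56
e^(-1.56) = 0.210136
P = 1/(1 + 0.210136) = 0.826353
Percentage = 82.6


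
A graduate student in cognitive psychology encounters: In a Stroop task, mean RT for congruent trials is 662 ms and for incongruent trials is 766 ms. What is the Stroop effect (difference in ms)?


Stroop effect = RT(incongruent) - RT(congruent)
= 766 - 662
= 104 ms


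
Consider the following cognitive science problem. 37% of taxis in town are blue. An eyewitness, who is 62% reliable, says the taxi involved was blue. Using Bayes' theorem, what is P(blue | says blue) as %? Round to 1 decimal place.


P(blue | says blue) = P(says blue | blue)*P(blue) / [P(says blue | blue)*P(blue) + P(says blue | not blue)*P(not blue)]
Numerator = 0.62 * 0.37 = 0.2294
False identification = 0.38 * 0.63 = 0.2394
P = 0.2294 / (0.2294 + 0.2394)
= 0.2294 / 0.4688
As percentage = 48.9


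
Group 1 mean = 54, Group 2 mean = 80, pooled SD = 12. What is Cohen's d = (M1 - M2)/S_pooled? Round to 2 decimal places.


Cohen's d = (M1 - M2) / S_pooled
= (54 - 80) / 12
= -26 / 12
= -2.17


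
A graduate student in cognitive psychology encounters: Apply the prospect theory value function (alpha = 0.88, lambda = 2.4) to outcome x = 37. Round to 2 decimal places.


Since x = 37 >= 0, use v(x) = x^0.88
37^0.88 = 23.9893
v(37) = 23.99


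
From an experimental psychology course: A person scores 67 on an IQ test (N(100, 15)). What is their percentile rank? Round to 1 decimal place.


z = (IQ - mean) / SD
z = (67 - 100) / 15 = -2.2
Percentile = Phi(-2.2) * 100
Phi(-2.2) = 0.013903
= 1.4


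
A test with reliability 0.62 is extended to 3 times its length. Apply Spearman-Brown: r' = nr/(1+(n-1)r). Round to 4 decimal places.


r_new = n*r / (1 + (n-1)*r)
Numerator = 3 * 0.62 = 1.86
Denominator = 1 + 2 * 0.62 = 2.24
r_new = 1.86 / 2.24
= 0.8304


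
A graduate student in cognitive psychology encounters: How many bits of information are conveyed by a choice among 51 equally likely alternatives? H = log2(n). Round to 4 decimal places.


H = log2(n)
H = log2(51)
= 5.6724


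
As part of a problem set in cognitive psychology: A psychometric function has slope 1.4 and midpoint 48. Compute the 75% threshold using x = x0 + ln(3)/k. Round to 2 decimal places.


At P = 0.75: 0.75 = 1/(1 + e^(-k*(x-x0)))
Solving: e^(-k*(x-x0)) = 1/3
x = x0 + ln(3)/k
ln(3) = 1.0986
x = 48 + 1.0986/1.4
= 48 + 0.7847
= 48.78


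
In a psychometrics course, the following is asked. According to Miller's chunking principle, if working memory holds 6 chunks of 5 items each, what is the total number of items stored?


Total items = chunks * items_per_chunk
= 6 * 5
= 30


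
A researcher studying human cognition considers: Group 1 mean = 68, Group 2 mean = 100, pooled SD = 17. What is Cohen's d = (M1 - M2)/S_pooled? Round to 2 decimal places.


Cohen's d = (M1 - M2) / S_pooled
= (68 - 100) / 17
= -32 / 17
= -1.88


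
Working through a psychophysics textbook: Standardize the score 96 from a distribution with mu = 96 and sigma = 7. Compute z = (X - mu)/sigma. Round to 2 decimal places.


z = (X - mu) / sigma
= (96 - 96) / 7
= 0 / 7
= 0.00


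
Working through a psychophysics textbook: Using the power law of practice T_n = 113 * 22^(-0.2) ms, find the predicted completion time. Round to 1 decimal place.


T_n = 113 * 22^(-0.2)
22^(-0.2) = 0.538909
T_n = 113 * 0.538909
= 60.9 ms


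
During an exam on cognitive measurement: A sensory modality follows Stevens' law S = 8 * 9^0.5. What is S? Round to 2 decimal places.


S = 8 * 9^0.5
9^0.5 = 3.0
S = 8 * 3.0
= 24.00
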